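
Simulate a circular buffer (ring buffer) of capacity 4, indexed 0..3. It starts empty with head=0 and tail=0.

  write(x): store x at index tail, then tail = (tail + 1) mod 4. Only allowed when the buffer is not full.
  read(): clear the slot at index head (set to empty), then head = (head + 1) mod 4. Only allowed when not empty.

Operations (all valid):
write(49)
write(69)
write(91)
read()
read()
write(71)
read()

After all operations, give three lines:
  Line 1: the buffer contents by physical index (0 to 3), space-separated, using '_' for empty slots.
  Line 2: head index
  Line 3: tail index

Answer: _ _ _ 71
3
0

Derivation:
write(49): buf=[49 _ _ _], head=0, tail=1, size=1
write(69): buf=[49 69 _ _], head=0, tail=2, size=2
write(91): buf=[49 69 91 _], head=0, tail=3, size=3
read(): buf=[_ 69 91 _], head=1, tail=3, size=2
read(): buf=[_ _ 91 _], head=2, tail=3, size=1
write(71): buf=[_ _ 91 71], head=2, tail=0, size=2
read(): buf=[_ _ _ 71], head=3, tail=0, size=1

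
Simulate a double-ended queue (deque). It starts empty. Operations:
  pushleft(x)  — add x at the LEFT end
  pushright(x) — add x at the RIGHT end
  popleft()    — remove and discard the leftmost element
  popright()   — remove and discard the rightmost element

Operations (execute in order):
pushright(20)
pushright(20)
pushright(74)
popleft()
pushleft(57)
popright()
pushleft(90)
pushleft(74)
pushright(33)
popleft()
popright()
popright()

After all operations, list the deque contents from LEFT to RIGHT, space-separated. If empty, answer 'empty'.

Answer: 90 57

Derivation:
pushright(20): [20]
pushright(20): [20, 20]
pushright(74): [20, 20, 74]
popleft(): [20, 74]
pushleft(57): [57, 20, 74]
popright(): [57, 20]
pushleft(90): [90, 57, 20]
pushleft(74): [74, 90, 57, 20]
pushright(33): [74, 90, 57, 20, 33]
popleft(): [90, 57, 20, 33]
popright(): [90, 57, 20]
popright(): [90, 57]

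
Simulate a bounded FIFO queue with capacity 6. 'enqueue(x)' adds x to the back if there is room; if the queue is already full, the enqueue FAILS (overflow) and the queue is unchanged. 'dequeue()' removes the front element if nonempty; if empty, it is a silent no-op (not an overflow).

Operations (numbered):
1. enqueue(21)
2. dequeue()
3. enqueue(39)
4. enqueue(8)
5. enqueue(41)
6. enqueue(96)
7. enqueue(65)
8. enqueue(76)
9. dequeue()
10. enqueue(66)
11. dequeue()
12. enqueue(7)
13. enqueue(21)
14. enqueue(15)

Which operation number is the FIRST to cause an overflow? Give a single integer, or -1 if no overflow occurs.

1. enqueue(21): size=1
2. dequeue(): size=0
3. enqueue(39): size=1
4. enqueue(8): size=2
5. enqueue(41): size=3
6. enqueue(96): size=4
7. enqueue(65): size=5
8. enqueue(76): size=6
9. dequeue(): size=5
10. enqueue(66): size=6
11. dequeue(): size=5
12. enqueue(7): size=6
13. enqueue(21): size=6=cap → OVERFLOW (fail)
14. enqueue(15): size=6=cap → OVERFLOW (fail)

Answer: 13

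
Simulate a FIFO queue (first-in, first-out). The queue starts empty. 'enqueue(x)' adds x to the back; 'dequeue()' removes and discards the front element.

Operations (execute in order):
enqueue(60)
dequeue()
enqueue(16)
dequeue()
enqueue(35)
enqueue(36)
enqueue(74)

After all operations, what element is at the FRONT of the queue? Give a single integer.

Answer: 35

Derivation:
enqueue(60): queue = [60]
dequeue(): queue = []
enqueue(16): queue = [16]
dequeue(): queue = []
enqueue(35): queue = [35]
enqueue(36): queue = [35, 36]
enqueue(74): queue = [35, 36, 74]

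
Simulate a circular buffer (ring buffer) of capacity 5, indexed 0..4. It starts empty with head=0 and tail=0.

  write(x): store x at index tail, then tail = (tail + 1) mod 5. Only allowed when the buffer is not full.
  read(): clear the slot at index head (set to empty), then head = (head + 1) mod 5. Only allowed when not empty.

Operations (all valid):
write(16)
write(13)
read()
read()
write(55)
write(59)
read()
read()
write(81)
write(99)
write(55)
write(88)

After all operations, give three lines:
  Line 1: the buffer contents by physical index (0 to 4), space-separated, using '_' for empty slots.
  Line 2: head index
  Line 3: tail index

write(16): buf=[16 _ _ _ _], head=0, tail=1, size=1
write(13): buf=[16 13 _ _ _], head=0, tail=2, size=2
read(): buf=[_ 13 _ _ _], head=1, tail=2, size=1
read(): buf=[_ _ _ _ _], head=2, tail=2, size=0
write(55): buf=[_ _ 55 _ _], head=2, tail=3, size=1
write(59): buf=[_ _ 55 59 _], head=2, tail=4, size=2
read(): buf=[_ _ _ 59 _], head=3, tail=4, size=1
read(): buf=[_ _ _ _ _], head=4, tail=4, size=0
write(81): buf=[_ _ _ _ 81], head=4, tail=0, size=1
write(99): buf=[99 _ _ _ 81], head=4, tail=1, size=2
write(55): buf=[99 55 _ _ 81], head=4, tail=2, size=3
write(88): buf=[99 55 88 _ 81], head=4, tail=3, size=4

Answer: 99 55 88 _ 81
4
3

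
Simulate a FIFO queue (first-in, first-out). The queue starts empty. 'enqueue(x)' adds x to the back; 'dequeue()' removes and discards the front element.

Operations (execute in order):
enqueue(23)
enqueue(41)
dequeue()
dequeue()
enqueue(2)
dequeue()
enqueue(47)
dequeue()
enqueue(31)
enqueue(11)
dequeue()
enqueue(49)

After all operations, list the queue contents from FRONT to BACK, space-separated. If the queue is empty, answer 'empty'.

Answer: 11 49

Derivation:
enqueue(23): [23]
enqueue(41): [23, 41]
dequeue(): [41]
dequeue(): []
enqueue(2): [2]
dequeue(): []
enqueue(47): [47]
dequeue(): []
enqueue(31): [31]
enqueue(11): [31, 11]
dequeue(): [11]
enqueue(49): [11, 49]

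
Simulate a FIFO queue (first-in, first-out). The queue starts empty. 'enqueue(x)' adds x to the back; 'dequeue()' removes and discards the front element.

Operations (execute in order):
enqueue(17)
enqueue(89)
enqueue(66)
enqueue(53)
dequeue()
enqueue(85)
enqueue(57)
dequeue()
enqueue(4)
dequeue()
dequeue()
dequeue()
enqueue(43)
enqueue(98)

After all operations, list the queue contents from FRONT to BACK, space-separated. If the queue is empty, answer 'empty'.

enqueue(17): [17]
enqueue(89): [17, 89]
enqueue(66): [17, 89, 66]
enqueue(53): [17, 89, 66, 53]
dequeue(): [89, 66, 53]
enqueue(85): [89, 66, 53, 85]
enqueue(57): [89, 66, 53, 85, 57]
dequeue(): [66, 53, 85, 57]
enqueue(4): [66, 53, 85, 57, 4]
dequeue(): [53, 85, 57, 4]
dequeue(): [85, 57, 4]
dequeue(): [57, 4]
enqueue(43): [57, 4, 43]
enqueue(98): [57, 4, 43, 98]

Answer: 57 4 43 98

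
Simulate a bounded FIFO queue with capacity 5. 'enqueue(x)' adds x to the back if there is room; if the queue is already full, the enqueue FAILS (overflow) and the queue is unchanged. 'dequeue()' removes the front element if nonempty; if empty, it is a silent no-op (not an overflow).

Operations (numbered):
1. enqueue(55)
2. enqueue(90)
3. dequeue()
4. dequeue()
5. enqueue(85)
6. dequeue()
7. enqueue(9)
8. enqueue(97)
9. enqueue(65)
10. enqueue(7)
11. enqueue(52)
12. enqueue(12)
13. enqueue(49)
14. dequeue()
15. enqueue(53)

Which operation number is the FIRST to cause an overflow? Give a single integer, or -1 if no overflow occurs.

Answer: 12

Derivation:
1. enqueue(55): size=1
2. enqueue(90): size=2
3. dequeue(): size=1
4. dequeue(): size=0
5. enqueue(85): size=1
6. dequeue(): size=0
7. enqueue(9): size=1
8. enqueue(97): size=2
9. enqueue(65): size=3
10. enqueue(7): size=4
11. enqueue(52): size=5
12. enqueue(12): size=5=cap → OVERFLOW (fail)
13. enqueue(49): size=5=cap → OVERFLOW (fail)
14. dequeue(): size=4
15. enqueue(53): size=5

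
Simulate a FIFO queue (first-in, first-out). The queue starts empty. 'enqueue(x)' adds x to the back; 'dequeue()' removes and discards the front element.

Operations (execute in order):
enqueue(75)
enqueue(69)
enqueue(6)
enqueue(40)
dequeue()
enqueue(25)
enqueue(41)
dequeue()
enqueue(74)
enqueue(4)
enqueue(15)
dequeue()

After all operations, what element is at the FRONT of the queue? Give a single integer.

enqueue(75): queue = [75]
enqueue(69): queue = [75, 69]
enqueue(6): queue = [75, 69, 6]
enqueue(40): queue = [75, 69, 6, 40]
dequeue(): queue = [69, 6, 40]
enqueue(25): queue = [69, 6, 40, 25]
enqueue(41): queue = [69, 6, 40, 25, 41]
dequeue(): queue = [6, 40, 25, 41]
enqueue(74): queue = [6, 40, 25, 41, 74]
enqueue(4): queue = [6, 40, 25, 41, 74, 4]
enqueue(15): queue = [6, 40, 25, 41, 74, 4, 15]
dequeue(): queue = [40, 25, 41, 74, 4, 15]

Answer: 40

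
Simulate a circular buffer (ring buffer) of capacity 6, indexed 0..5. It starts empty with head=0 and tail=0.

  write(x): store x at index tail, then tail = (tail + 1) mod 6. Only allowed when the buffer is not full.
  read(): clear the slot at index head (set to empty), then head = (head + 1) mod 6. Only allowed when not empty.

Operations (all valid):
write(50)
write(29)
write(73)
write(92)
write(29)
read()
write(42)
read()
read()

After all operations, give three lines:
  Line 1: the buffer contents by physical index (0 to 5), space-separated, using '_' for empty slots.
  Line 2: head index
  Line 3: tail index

write(50): buf=[50 _ _ _ _ _], head=0, tail=1, size=1
write(29): buf=[50 29 _ _ _ _], head=0, tail=2, size=2
write(73): buf=[50 29 73 _ _ _], head=0, tail=3, size=3
write(92): buf=[50 29 73 92 _ _], head=0, tail=4, size=4
write(29): buf=[50 29 73 92 29 _], head=0, tail=5, size=5
read(): buf=[_ 29 73 92 29 _], head=1, tail=5, size=4
write(42): buf=[_ 29 73 92 29 42], head=1, tail=0, size=5
read(): buf=[_ _ 73 92 29 42], head=2, tail=0, size=4
read(): buf=[_ _ _ 92 29 42], head=3, tail=0, size=3

Answer: _ _ _ 92 29 42
3
0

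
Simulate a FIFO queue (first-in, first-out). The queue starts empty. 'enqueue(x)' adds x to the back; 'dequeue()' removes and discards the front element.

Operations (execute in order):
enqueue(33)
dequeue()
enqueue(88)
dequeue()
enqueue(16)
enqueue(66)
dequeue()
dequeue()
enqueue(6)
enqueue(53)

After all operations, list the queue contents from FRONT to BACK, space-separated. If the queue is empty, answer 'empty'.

Answer: 6 53

Derivation:
enqueue(33): [33]
dequeue(): []
enqueue(88): [88]
dequeue(): []
enqueue(16): [16]
enqueue(66): [16, 66]
dequeue(): [66]
dequeue(): []
enqueue(6): [6]
enqueue(53): [6, 53]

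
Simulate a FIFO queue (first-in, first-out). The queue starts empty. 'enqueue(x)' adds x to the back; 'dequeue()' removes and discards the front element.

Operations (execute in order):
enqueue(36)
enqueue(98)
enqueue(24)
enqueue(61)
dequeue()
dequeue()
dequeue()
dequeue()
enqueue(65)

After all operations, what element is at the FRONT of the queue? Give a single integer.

Answer: 65

Derivation:
enqueue(36): queue = [36]
enqueue(98): queue = [36, 98]
enqueue(24): queue = [36, 98, 24]
enqueue(61): queue = [36, 98, 24, 61]
dequeue(): queue = [98, 24, 61]
dequeue(): queue = [24, 61]
dequeue(): queue = [61]
dequeue(): queue = []
enqueue(65): queue = [65]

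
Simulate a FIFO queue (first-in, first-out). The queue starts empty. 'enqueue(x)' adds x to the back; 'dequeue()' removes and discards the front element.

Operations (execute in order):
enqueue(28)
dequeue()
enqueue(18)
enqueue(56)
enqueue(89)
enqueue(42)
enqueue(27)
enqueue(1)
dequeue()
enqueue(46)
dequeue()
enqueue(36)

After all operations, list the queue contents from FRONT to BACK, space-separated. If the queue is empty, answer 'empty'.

enqueue(28): [28]
dequeue(): []
enqueue(18): [18]
enqueue(56): [18, 56]
enqueue(89): [18, 56, 89]
enqueue(42): [18, 56, 89, 42]
enqueue(27): [18, 56, 89, 42, 27]
enqueue(1): [18, 56, 89, 42, 27, 1]
dequeue(): [56, 89, 42, 27, 1]
enqueue(46): [56, 89, 42, 27, 1, 46]
dequeue(): [89, 42, 27, 1, 46]
enqueue(36): [89, 42, 27, 1, 46, 36]

Answer: 89 42 27 1 46 36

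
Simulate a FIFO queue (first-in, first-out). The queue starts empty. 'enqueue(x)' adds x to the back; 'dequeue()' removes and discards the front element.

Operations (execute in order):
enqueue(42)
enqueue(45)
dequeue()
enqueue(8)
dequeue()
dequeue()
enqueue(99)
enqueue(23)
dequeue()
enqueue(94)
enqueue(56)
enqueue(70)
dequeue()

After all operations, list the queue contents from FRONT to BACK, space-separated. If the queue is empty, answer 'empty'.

enqueue(42): [42]
enqueue(45): [42, 45]
dequeue(): [45]
enqueue(8): [45, 8]
dequeue(): [8]
dequeue(): []
enqueue(99): [99]
enqueue(23): [99, 23]
dequeue(): [23]
enqueue(94): [23, 94]
enqueue(56): [23, 94, 56]
enqueue(70): [23, 94, 56, 70]
dequeue(): [94, 56, 70]

Answer: 94 56 70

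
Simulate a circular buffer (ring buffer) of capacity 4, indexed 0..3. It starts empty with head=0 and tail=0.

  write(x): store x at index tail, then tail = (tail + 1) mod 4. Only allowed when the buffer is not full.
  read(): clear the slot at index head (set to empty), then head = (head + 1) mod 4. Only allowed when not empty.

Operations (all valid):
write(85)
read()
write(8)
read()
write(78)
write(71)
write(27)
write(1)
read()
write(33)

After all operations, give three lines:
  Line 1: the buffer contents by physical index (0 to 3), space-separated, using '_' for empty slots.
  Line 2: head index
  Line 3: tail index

Answer: 27 1 33 71
3
3

Derivation:
write(85): buf=[85 _ _ _], head=0, tail=1, size=1
read(): buf=[_ _ _ _], head=1, tail=1, size=0
write(8): buf=[_ 8 _ _], head=1, tail=2, size=1
read(): buf=[_ _ _ _], head=2, tail=2, size=0
write(78): buf=[_ _ 78 _], head=2, tail=3, size=1
write(71): buf=[_ _ 78 71], head=2, tail=0, size=2
write(27): buf=[27 _ 78 71], head=2, tail=1, size=3
write(1): buf=[27 1 78 71], head=2, tail=2, size=4
read(): buf=[27 1 _ 71], head=3, tail=2, size=3
write(33): buf=[27 1 33 71], head=3, tail=3, size=4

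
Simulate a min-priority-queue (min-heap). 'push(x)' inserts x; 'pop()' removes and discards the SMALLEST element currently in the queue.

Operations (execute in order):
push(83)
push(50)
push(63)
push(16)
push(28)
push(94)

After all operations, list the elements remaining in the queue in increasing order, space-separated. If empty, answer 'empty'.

push(83): heap contents = [83]
push(50): heap contents = [50, 83]
push(63): heap contents = [50, 63, 83]
push(16): heap contents = [16, 50, 63, 83]
push(28): heap contents = [16, 28, 50, 63, 83]
push(94): heap contents = [16, 28, 50, 63, 83, 94]

Answer: 16 28 50 63 83 94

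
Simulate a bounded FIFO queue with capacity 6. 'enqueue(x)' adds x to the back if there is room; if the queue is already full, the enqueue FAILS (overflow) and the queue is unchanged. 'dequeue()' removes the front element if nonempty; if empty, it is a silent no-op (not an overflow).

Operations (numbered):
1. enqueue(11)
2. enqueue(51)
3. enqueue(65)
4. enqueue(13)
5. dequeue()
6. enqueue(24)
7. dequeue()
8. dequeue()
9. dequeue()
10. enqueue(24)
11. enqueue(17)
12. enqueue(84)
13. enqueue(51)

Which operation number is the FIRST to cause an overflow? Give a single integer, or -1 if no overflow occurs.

Answer: -1

Derivation:
1. enqueue(11): size=1
2. enqueue(51): size=2
3. enqueue(65): size=3
4. enqueue(13): size=4
5. dequeue(): size=3
6. enqueue(24): size=4
7. dequeue(): size=3
8. dequeue(): size=2
9. dequeue(): size=1
10. enqueue(24): size=2
11. enqueue(17): size=3
12. enqueue(84): size=4
13. enqueue(51): size=5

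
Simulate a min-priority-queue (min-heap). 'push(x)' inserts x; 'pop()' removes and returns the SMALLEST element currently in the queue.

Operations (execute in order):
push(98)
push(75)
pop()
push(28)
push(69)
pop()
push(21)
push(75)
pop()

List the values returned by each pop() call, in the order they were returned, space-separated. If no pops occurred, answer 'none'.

push(98): heap contents = [98]
push(75): heap contents = [75, 98]
pop() → 75: heap contents = [98]
push(28): heap contents = [28, 98]
push(69): heap contents = [28, 69, 98]
pop() → 28: heap contents = [69, 98]
push(21): heap contents = [21, 69, 98]
push(75): heap contents = [21, 69, 75, 98]
pop() → 21: heap contents = [69, 75, 98]

Answer: 75 28 21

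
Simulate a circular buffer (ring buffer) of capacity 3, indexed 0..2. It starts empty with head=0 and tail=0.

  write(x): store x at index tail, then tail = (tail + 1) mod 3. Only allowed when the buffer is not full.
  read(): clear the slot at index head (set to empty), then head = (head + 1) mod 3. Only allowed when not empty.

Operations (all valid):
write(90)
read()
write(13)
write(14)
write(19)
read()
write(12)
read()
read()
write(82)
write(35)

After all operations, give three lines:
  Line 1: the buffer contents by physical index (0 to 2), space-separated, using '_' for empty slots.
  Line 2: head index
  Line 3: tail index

write(90): buf=[90 _ _], head=0, tail=1, size=1
read(): buf=[_ _ _], head=1, tail=1, size=0
write(13): buf=[_ 13 _], head=1, tail=2, size=1
write(14): buf=[_ 13 14], head=1, tail=0, size=2
write(19): buf=[19 13 14], head=1, tail=1, size=3
read(): buf=[19 _ 14], head=2, tail=1, size=2
write(12): buf=[19 12 14], head=2, tail=2, size=3
read(): buf=[19 12 _], head=0, tail=2, size=2
read(): buf=[_ 12 _], head=1, tail=2, size=1
write(82): buf=[_ 12 82], head=1, tail=0, size=2
write(35): buf=[35 12 82], head=1, tail=1, size=3

Answer: 35 12 82
1
1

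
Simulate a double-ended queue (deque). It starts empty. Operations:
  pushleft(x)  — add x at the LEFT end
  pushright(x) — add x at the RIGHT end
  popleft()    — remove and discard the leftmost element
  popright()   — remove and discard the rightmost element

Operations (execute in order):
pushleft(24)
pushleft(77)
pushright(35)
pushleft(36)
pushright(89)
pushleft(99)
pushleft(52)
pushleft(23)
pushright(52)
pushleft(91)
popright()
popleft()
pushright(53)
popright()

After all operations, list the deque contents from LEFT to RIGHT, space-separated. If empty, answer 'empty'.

Answer: 23 52 99 36 77 24 35 89

Derivation:
pushleft(24): [24]
pushleft(77): [77, 24]
pushright(35): [77, 24, 35]
pushleft(36): [36, 77, 24, 35]
pushright(89): [36, 77, 24, 35, 89]
pushleft(99): [99, 36, 77, 24, 35, 89]
pushleft(52): [52, 99, 36, 77, 24, 35, 89]
pushleft(23): [23, 52, 99, 36, 77, 24, 35, 89]
pushright(52): [23, 52, 99, 36, 77, 24, 35, 89, 52]
pushleft(91): [91, 23, 52, 99, 36, 77, 24, 35, 89, 52]
popright(): [91, 23, 52, 99, 36, 77, 24, 35, 89]
popleft(): [23, 52, 99, 36, 77, 24, 35, 89]
pushright(53): [23, 52, 99, 36, 77, 24, 35, 89, 53]
popright(): [23, 52, 99, 36, 77, 24, 35, 89]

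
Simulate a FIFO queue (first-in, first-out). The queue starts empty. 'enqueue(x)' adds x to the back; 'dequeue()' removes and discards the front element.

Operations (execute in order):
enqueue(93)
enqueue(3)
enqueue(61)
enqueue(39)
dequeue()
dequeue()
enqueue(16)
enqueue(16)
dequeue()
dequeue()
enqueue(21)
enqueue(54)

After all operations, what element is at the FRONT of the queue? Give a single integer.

enqueue(93): queue = [93]
enqueue(3): queue = [93, 3]
enqueue(61): queue = [93, 3, 61]
enqueue(39): queue = [93, 3, 61, 39]
dequeue(): queue = [3, 61, 39]
dequeue(): queue = [61, 39]
enqueue(16): queue = [61, 39, 16]
enqueue(16): queue = [61, 39, 16, 16]
dequeue(): queue = [39, 16, 16]
dequeue(): queue = [16, 16]
enqueue(21): queue = [16, 16, 21]
enqueue(54): queue = [16, 16, 21, 54]

Answer: 16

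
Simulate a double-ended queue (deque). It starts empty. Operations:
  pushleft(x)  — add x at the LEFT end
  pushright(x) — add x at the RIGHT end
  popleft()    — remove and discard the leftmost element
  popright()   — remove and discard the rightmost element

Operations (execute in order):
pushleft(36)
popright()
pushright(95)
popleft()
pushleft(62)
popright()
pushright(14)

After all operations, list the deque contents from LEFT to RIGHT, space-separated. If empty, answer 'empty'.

Answer: 14

Derivation:
pushleft(36): [36]
popright(): []
pushright(95): [95]
popleft(): []
pushleft(62): [62]
popright(): []
pushright(14): [14]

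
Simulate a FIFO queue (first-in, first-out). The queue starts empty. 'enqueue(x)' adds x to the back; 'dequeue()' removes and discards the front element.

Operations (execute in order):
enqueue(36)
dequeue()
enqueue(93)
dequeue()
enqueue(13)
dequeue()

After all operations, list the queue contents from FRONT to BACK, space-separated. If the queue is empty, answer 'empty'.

enqueue(36): [36]
dequeue(): []
enqueue(93): [93]
dequeue(): []
enqueue(13): [13]
dequeue(): []

Answer: empty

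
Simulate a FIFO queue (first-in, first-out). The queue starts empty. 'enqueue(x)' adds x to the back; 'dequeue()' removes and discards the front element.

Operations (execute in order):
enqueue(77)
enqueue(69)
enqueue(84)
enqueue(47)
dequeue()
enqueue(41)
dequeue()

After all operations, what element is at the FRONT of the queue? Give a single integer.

Answer: 84

Derivation:
enqueue(77): queue = [77]
enqueue(69): queue = [77, 69]
enqueue(84): queue = [77, 69, 84]
enqueue(47): queue = [77, 69, 84, 47]
dequeue(): queue = [69, 84, 47]
enqueue(41): queue = [69, 84, 47, 41]
dequeue(): queue = [84, 47, 41]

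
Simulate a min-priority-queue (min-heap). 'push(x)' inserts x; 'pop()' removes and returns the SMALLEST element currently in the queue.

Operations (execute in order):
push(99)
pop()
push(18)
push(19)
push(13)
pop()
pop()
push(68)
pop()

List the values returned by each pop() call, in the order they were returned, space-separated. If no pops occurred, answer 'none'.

push(99): heap contents = [99]
pop() → 99: heap contents = []
push(18): heap contents = [18]
push(19): heap contents = [18, 19]
push(13): heap contents = [13, 18, 19]
pop() → 13: heap contents = [18, 19]
pop() → 18: heap contents = [19]
push(68): heap contents = [19, 68]
pop() → 19: heap contents = [68]

Answer: 99 13 18 19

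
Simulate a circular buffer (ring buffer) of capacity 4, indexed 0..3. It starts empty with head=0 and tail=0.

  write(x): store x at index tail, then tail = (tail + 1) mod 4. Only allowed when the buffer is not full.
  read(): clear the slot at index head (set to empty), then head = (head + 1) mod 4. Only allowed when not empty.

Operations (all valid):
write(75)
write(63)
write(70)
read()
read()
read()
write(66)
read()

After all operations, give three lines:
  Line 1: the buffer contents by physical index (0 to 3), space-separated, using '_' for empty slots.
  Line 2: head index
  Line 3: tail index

write(75): buf=[75 _ _ _], head=0, tail=1, size=1
write(63): buf=[75 63 _ _], head=0, tail=2, size=2
write(70): buf=[75 63 70 _], head=0, tail=3, size=3
read(): buf=[_ 63 70 _], head=1, tail=3, size=2
read(): buf=[_ _ 70 _], head=2, tail=3, size=1
read(): buf=[_ _ _ _], head=3, tail=3, size=0
write(66): buf=[_ _ _ 66], head=3, tail=0, size=1
read(): buf=[_ _ _ _], head=0, tail=0, size=0

Answer: _ _ _ _
0
0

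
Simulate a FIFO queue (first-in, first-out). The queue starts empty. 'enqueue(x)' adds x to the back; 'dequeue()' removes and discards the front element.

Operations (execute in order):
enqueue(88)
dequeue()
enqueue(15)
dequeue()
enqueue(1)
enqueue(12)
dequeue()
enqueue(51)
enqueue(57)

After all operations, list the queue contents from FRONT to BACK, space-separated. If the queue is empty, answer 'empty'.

Answer: 12 51 57

Derivation:
enqueue(88): [88]
dequeue(): []
enqueue(15): [15]
dequeue(): []
enqueue(1): [1]
enqueue(12): [1, 12]
dequeue(): [12]
enqueue(51): [12, 51]
enqueue(57): [12, 51, 57]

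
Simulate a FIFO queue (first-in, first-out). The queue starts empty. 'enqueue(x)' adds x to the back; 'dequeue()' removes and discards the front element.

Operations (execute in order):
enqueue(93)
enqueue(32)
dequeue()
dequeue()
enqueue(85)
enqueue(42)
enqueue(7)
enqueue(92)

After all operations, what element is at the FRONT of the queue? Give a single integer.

Answer: 85

Derivation:
enqueue(93): queue = [93]
enqueue(32): queue = [93, 32]
dequeue(): queue = [32]
dequeue(): queue = []
enqueue(85): queue = [85]
enqueue(42): queue = [85, 42]
enqueue(7): queue = [85, 42, 7]
enqueue(92): queue = [85, 42, 7, 92]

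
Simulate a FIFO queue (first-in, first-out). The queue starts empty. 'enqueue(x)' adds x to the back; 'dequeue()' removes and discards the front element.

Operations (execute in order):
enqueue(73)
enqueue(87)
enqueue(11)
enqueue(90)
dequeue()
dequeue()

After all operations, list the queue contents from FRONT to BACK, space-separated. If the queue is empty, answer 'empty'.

Answer: 11 90

Derivation:
enqueue(73): [73]
enqueue(87): [73, 87]
enqueue(11): [73, 87, 11]
enqueue(90): [73, 87, 11, 90]
dequeue(): [87, 11, 90]
dequeue(): [11, 90]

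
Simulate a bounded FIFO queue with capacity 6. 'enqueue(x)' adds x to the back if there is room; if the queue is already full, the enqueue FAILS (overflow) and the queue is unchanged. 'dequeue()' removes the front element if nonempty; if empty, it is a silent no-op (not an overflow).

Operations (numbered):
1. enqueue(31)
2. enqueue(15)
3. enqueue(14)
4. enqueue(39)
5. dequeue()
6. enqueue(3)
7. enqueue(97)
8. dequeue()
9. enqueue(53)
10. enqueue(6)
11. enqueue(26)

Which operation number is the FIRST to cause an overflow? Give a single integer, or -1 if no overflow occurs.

1. enqueue(31): size=1
2. enqueue(15): size=2
3. enqueue(14): size=3
4. enqueue(39): size=4
5. dequeue(): size=3
6. enqueue(3): size=4
7. enqueue(97): size=5
8. dequeue(): size=4
9. enqueue(53): size=5
10. enqueue(6): size=6
11. enqueue(26): size=6=cap → OVERFLOW (fail)

Answer: 11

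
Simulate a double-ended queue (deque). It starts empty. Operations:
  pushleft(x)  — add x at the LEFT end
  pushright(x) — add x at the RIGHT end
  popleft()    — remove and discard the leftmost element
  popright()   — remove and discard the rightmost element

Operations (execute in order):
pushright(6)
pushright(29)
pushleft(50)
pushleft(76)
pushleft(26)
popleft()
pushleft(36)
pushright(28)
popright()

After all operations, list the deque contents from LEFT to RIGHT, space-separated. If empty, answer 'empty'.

Answer: 36 76 50 6 29

Derivation:
pushright(6): [6]
pushright(29): [6, 29]
pushleft(50): [50, 6, 29]
pushleft(76): [76, 50, 6, 29]
pushleft(26): [26, 76, 50, 6, 29]
popleft(): [76, 50, 6, 29]
pushleft(36): [36, 76, 50, 6, 29]
pushright(28): [36, 76, 50, 6, 29, 28]
popright(): [36, 76, 50, 6, 29]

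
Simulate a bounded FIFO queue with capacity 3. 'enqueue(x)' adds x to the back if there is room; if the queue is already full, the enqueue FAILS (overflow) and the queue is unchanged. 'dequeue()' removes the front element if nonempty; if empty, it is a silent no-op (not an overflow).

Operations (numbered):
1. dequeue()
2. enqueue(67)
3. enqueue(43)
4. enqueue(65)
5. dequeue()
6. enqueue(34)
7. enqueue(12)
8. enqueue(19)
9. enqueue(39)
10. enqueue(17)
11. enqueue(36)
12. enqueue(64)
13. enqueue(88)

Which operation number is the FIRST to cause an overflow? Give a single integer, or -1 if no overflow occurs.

1. dequeue(): empty, no-op, size=0
2. enqueue(67): size=1
3. enqueue(43): size=2
4. enqueue(65): size=3
5. dequeue(): size=2
6. enqueue(34): size=3
7. enqueue(12): size=3=cap → OVERFLOW (fail)
8. enqueue(19): size=3=cap → OVERFLOW (fail)
9. enqueue(39): size=3=cap → OVERFLOW (fail)
10. enqueue(17): size=3=cap → OVERFLOW (fail)
11. enqueue(36): size=3=cap → OVERFLOW (fail)
12. enqueue(64): size=3=cap → OVERFLOW (fail)
13. enqueue(88): size=3=cap → OVERFLOW (fail)

Answer: 7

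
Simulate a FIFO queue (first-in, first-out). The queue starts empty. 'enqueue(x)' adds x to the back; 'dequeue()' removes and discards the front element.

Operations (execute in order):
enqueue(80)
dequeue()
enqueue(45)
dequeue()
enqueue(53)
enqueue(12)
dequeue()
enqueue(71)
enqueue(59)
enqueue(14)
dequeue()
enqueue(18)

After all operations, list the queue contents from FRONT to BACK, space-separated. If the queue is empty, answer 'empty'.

enqueue(80): [80]
dequeue(): []
enqueue(45): [45]
dequeue(): []
enqueue(53): [53]
enqueue(12): [53, 12]
dequeue(): [12]
enqueue(71): [12, 71]
enqueue(59): [12, 71, 59]
enqueue(14): [12, 71, 59, 14]
dequeue(): [71, 59, 14]
enqueue(18): [71, 59, 14, 18]

Answer: 71 59 14 18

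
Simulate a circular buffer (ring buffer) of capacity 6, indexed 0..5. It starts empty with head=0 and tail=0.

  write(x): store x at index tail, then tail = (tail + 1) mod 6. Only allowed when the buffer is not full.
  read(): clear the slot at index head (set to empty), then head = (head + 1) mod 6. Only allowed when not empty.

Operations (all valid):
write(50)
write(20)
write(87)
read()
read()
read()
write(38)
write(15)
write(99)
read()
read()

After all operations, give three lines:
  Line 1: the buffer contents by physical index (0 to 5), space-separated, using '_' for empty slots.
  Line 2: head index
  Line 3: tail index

write(50): buf=[50 _ _ _ _ _], head=0, tail=1, size=1
write(20): buf=[50 20 _ _ _ _], head=0, tail=2, size=2
write(87): buf=[50 20 87 _ _ _], head=0, tail=3, size=3
read(): buf=[_ 20 87 _ _ _], head=1, tail=3, size=2
read(): buf=[_ _ 87 _ _ _], head=2, tail=3, size=1
read(): buf=[_ _ _ _ _ _], head=3, tail=3, size=0
write(38): buf=[_ _ _ 38 _ _], head=3, tail=4, size=1
write(15): buf=[_ _ _ 38 15 _], head=3, tail=5, size=2
write(99): buf=[_ _ _ 38 15 99], head=3, tail=0, size=3
read(): buf=[_ _ _ _ 15 99], head=4, tail=0, size=2
read(): buf=[_ _ _ _ _ 99], head=5, tail=0, size=1

Answer: _ _ _ _ _ 99
5
0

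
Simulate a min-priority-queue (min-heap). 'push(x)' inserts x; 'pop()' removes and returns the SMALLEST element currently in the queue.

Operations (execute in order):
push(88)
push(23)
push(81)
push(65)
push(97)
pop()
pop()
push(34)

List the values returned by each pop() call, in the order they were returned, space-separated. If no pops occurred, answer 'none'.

push(88): heap contents = [88]
push(23): heap contents = [23, 88]
push(81): heap contents = [23, 81, 88]
push(65): heap contents = [23, 65, 81, 88]
push(97): heap contents = [23, 65, 81, 88, 97]
pop() → 23: heap contents = [65, 81, 88, 97]
pop() → 65: heap contents = [81, 88, 97]
push(34): heap contents = [34, 81, 88, 97]

Answer: 23 65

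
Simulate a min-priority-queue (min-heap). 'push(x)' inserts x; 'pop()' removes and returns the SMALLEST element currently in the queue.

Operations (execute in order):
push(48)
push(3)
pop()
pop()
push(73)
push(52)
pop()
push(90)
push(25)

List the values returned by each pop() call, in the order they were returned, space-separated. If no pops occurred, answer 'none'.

Answer: 3 48 52

Derivation:
push(48): heap contents = [48]
push(3): heap contents = [3, 48]
pop() → 3: heap contents = [48]
pop() → 48: heap contents = []
push(73): heap contents = [73]
push(52): heap contents = [52, 73]
pop() → 52: heap contents = [73]
push(90): heap contents = [73, 90]
push(25): heap contents = [25, 73, 90]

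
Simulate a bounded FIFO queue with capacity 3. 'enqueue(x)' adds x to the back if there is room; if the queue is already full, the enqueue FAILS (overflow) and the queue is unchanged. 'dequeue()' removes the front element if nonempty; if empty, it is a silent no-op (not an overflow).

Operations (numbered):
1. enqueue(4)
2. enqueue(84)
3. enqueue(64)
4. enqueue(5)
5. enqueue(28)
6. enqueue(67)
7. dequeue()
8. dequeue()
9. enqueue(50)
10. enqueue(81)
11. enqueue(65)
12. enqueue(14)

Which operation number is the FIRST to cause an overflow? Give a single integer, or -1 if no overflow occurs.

1. enqueue(4): size=1
2. enqueue(84): size=2
3. enqueue(64): size=3
4. enqueue(5): size=3=cap → OVERFLOW (fail)
5. enqueue(28): size=3=cap → OVERFLOW (fail)
6. enqueue(67): size=3=cap → OVERFLOW (fail)
7. dequeue(): size=2
8. dequeue(): size=1
9. enqueue(50): size=2
10. enqueue(81): size=3
11. enqueue(65): size=3=cap → OVERFLOW (fail)
12. enqueue(14): size=3=cap → OVERFLOW (fail)

Answer: 4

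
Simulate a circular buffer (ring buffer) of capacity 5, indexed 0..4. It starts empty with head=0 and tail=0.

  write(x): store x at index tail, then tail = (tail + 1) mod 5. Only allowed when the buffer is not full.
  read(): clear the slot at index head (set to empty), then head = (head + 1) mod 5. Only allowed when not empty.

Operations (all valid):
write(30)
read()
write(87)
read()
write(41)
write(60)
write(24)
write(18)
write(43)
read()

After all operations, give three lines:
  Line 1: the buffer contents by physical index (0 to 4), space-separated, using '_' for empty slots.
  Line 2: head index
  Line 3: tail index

write(30): buf=[30 _ _ _ _], head=0, tail=1, size=1
read(): buf=[_ _ _ _ _], head=1, tail=1, size=0
write(87): buf=[_ 87 _ _ _], head=1, tail=2, size=1
read(): buf=[_ _ _ _ _], head=2, tail=2, size=0
write(41): buf=[_ _ 41 _ _], head=2, tail=3, size=1
write(60): buf=[_ _ 41 60 _], head=2, tail=4, size=2
write(24): buf=[_ _ 41 60 24], head=2, tail=0, size=3
write(18): buf=[18 _ 41 60 24], head=2, tail=1, size=4
write(43): buf=[18 43 41 60 24], head=2, tail=2, size=5
read(): buf=[18 43 _ 60 24], head=3, tail=2, size=4

Answer: 18 43 _ 60 24
3
2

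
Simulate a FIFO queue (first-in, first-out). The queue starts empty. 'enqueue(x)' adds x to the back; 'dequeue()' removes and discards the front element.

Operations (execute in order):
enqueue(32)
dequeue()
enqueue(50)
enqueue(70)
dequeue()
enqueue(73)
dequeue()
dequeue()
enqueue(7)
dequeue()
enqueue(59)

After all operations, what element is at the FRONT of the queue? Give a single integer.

enqueue(32): queue = [32]
dequeue(): queue = []
enqueue(50): queue = [50]
enqueue(70): queue = [50, 70]
dequeue(): queue = [70]
enqueue(73): queue = [70, 73]
dequeue(): queue = [73]
dequeue(): queue = []
enqueue(7): queue = [7]
dequeue(): queue = []
enqueue(59): queue = [59]

Answer: 59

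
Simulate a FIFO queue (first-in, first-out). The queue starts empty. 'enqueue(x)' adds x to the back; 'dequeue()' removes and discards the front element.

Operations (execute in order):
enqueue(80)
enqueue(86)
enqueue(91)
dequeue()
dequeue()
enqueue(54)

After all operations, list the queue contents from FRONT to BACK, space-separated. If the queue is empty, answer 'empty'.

Answer: 91 54

Derivation:
enqueue(80): [80]
enqueue(86): [80, 86]
enqueue(91): [80, 86, 91]
dequeue(): [86, 91]
dequeue(): [91]
enqueue(54): [91, 54]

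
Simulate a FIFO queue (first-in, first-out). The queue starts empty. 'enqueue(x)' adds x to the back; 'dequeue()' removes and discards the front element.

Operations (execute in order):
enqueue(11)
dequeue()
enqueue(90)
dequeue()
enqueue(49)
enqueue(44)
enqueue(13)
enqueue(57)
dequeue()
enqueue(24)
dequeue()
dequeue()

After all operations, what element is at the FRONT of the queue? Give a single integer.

Answer: 57

Derivation:
enqueue(11): queue = [11]
dequeue(): queue = []
enqueue(90): queue = [90]
dequeue(): queue = []
enqueue(49): queue = [49]
enqueue(44): queue = [49, 44]
enqueue(13): queue = [49, 44, 13]
enqueue(57): queue = [49, 44, 13, 57]
dequeue(): queue = [44, 13, 57]
enqueue(24): queue = [44, 13, 57, 24]
dequeue(): queue = [13, 57, 24]
dequeue(): queue = [57, 24]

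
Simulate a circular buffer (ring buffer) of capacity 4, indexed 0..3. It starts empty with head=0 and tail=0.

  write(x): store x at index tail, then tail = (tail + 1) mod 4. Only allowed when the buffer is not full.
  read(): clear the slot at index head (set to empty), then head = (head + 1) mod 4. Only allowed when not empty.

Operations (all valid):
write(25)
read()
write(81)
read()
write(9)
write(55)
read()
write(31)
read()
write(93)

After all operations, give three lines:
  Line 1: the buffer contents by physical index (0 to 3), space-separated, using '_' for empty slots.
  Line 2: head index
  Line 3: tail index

write(25): buf=[25 _ _ _], head=0, tail=1, size=1
read(): buf=[_ _ _ _], head=1, tail=1, size=0
write(81): buf=[_ 81 _ _], head=1, tail=2, size=1
read(): buf=[_ _ _ _], head=2, tail=2, size=0
write(9): buf=[_ _ 9 _], head=2, tail=3, size=1
write(55): buf=[_ _ 9 55], head=2, tail=0, size=2
read(): buf=[_ _ _ 55], head=3, tail=0, size=1
write(31): buf=[31 _ _ 55], head=3, tail=1, size=2
read(): buf=[31 _ _ _], head=0, tail=1, size=1
write(93): buf=[31 93 _ _], head=0, tail=2, size=2

Answer: 31 93 _ _
0
2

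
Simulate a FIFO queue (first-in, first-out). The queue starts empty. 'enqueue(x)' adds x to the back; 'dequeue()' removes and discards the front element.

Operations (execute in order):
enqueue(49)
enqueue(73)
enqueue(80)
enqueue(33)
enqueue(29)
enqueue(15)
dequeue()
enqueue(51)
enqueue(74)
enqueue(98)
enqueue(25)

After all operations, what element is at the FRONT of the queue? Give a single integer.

enqueue(49): queue = [49]
enqueue(73): queue = [49, 73]
enqueue(80): queue = [49, 73, 80]
enqueue(33): queue = [49, 73, 80, 33]
enqueue(29): queue = [49, 73, 80, 33, 29]
enqueue(15): queue = [49, 73, 80, 33, 29, 15]
dequeue(): queue = [73, 80, 33, 29, 15]
enqueue(51): queue = [73, 80, 33, 29, 15, 51]
enqueue(74): queue = [73, 80, 33, 29, 15, 51, 74]
enqueue(98): queue = [73, 80, 33, 29, 15, 51, 74, 98]
enqueue(25): queue = [73, 80, 33, 29, 15, 51, 74, 98, 25]

Answer: 73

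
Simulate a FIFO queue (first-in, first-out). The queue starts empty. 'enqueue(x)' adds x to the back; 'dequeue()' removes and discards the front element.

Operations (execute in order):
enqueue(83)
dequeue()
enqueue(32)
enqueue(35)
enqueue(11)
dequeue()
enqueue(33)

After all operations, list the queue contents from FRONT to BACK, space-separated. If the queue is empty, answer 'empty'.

enqueue(83): [83]
dequeue(): []
enqueue(32): [32]
enqueue(35): [32, 35]
enqueue(11): [32, 35, 11]
dequeue(): [35, 11]
enqueue(33): [35, 11, 33]

Answer: 35 11 33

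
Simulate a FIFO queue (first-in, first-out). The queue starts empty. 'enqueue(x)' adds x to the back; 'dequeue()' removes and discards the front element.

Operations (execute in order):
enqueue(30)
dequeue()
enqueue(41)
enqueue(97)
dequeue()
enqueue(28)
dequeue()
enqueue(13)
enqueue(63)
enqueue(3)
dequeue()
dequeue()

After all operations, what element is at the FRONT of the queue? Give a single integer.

enqueue(30): queue = [30]
dequeue(): queue = []
enqueue(41): queue = [41]
enqueue(97): queue = [41, 97]
dequeue(): queue = [97]
enqueue(28): queue = [97, 28]
dequeue(): queue = [28]
enqueue(13): queue = [28, 13]
enqueue(63): queue = [28, 13, 63]
enqueue(3): queue = [28, 13, 63, 3]
dequeue(): queue = [13, 63, 3]
dequeue(): queue = [63, 3]

Answer: 63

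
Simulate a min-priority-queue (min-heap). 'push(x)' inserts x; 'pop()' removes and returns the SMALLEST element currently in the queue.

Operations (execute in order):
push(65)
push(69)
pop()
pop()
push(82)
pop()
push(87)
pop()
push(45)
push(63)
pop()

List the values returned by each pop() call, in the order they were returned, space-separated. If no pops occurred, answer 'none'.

push(65): heap contents = [65]
push(69): heap contents = [65, 69]
pop() → 65: heap contents = [69]
pop() → 69: heap contents = []
push(82): heap contents = [82]
pop() → 82: heap contents = []
push(87): heap contents = [87]
pop() → 87: heap contents = []
push(45): heap contents = [45]
push(63): heap contents = [45, 63]
pop() → 45: heap contents = [63]

Answer: 65 69 82 87 45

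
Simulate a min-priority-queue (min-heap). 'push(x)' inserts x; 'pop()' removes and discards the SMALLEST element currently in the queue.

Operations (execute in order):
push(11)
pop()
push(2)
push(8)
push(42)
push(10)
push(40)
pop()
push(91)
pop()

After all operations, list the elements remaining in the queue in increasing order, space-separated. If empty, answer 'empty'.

Answer: 10 40 42 91

Derivation:
push(11): heap contents = [11]
pop() → 11: heap contents = []
push(2): heap contents = [2]
push(8): heap contents = [2, 8]
push(42): heap contents = [2, 8, 42]
push(10): heap contents = [2, 8, 10, 42]
push(40): heap contents = [2, 8, 10, 40, 42]
pop() → 2: heap contents = [8, 10, 40, 42]
push(91): heap contents = [8, 10, 40, 42, 91]
pop() → 8: heap contents = [10, 40, 42, 91]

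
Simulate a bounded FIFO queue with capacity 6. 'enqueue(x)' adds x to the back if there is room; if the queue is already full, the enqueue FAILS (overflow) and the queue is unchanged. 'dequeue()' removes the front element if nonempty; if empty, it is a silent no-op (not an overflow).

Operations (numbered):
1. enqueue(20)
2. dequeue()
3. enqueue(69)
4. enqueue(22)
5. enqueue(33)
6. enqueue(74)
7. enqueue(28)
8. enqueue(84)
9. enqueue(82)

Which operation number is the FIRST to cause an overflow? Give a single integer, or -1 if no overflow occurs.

1. enqueue(20): size=1
2. dequeue(): size=0
3. enqueue(69): size=1
4. enqueue(22): size=2
5. enqueue(33): size=3
6. enqueue(74): size=4
7. enqueue(28): size=5
8. enqueue(84): size=6
9. enqueue(82): size=6=cap → OVERFLOW (fail)

Answer: 9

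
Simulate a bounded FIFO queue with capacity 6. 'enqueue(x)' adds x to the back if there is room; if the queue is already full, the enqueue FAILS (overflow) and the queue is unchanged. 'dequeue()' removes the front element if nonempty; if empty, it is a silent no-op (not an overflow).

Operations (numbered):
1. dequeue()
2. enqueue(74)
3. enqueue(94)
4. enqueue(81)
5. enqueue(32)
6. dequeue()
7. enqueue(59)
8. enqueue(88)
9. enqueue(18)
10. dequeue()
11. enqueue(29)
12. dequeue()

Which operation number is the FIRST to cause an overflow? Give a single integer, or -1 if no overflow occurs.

1. dequeue(): empty, no-op, size=0
2. enqueue(74): size=1
3. enqueue(94): size=2
4. enqueue(81): size=3
5. enqueue(32): size=4
6. dequeue(): size=3
7. enqueue(59): size=4
8. enqueue(88): size=5
9. enqueue(18): size=6
10. dequeue(): size=5
11. enqueue(29): size=6
12. dequeue(): size=5

Answer: -1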